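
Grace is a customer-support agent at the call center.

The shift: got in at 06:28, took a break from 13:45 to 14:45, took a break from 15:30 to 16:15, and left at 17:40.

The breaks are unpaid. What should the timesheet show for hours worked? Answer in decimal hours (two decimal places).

9.45 hours

The shift: 06:28–17:40 = 11 h 12 min; less 105 min break → 9 h 27 min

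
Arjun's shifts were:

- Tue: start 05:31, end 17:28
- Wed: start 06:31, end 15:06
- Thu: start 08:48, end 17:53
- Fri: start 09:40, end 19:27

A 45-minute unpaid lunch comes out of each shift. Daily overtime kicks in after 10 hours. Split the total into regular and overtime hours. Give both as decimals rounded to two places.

Tue: 05:31–17:28 = 11 h 57 min; less 45 min break → 11 h 12 min
Wed: 06:31–15:06 = 8 h 35 min; less 45 min break → 7 h 50 min
Thu: 08:48–17:53 = 9 h 5 min; less 45 min break → 8 h 20 min
Fri: 09:40–19:27 = 9 h 47 min; less 45 min break → 9 h 2 min
Tue reg 10 h 0 min / OT 1 h 12 min; Wed reg 7 h 50 min / OT 0 h 0 min; Thu reg 8 h 20 min / OT 0 h 0 min; Fri reg 9 h 2 min / OT 0 h 0 min.
Totals: regular 35 h 12 min, overtime 1 h 12 min.

Regular 35.20 hours, overtime 1.20 hours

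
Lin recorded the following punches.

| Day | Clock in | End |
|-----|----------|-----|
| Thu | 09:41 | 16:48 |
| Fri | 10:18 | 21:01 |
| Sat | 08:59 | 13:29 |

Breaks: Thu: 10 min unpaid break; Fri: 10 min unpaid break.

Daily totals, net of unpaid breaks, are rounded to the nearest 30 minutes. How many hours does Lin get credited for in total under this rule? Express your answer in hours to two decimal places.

Thu: 09:41–16:48 = 7 h 7 min − 10 min = 6 h 57 min → rounds to 7 h 0 min
Fri: 10:18–21:01 = 10 h 43 min − 10 min = 10 h 33 min → rounds to 10 h 30 min
Sat: 08:59–13:29 = 4 h 30 min → rounds to 4 h 30 min
Total credited: 22 h 0 min.

22.00 hours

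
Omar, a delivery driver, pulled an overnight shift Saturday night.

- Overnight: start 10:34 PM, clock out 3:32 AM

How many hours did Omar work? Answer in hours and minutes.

Overnight: 10:34 PM → midnight = 1 h 26 min; midnight → 3:32 AM = 3 h 32 min; span 4 h 58 min

4 h 58 min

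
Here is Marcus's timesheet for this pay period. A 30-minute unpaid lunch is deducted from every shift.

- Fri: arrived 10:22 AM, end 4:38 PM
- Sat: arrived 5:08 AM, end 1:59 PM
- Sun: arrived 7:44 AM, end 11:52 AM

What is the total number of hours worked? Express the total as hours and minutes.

17 h 45 min

Fri: 10:22 AM–4:38 PM = 6 h 16 min; less 30 min break → 5 h 46 min
Sat: 5:08 AM–1:59 PM = 8 h 51 min; less 30 min break → 8 h 21 min
Sun: 7:44 AM–11:52 AM = 4 h 8 min; less 30 min break → 3 h 38 min
Total: 5 h 46 min + 8 h 21 min + 3 h 38 min = 17 h 45 min.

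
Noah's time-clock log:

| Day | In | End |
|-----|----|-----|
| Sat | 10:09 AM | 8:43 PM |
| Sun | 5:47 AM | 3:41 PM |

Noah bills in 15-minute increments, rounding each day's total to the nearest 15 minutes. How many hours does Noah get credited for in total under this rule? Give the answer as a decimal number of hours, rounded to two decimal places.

Sat: 10:09 AM–8:43 PM = 10 h 34 min → rounds to 10 h 30 min
Sun: 5:47 AM–3:41 PM = 9 h 54 min → rounds to 10 h 0 min
Total credited: 20 h 30 min.

20.50 hours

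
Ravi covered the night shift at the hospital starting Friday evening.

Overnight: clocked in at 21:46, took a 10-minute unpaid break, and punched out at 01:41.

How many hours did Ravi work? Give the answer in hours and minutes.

3 h 45 min

Overnight: 21:46 → midnight = 2 h 14 min; midnight → 01:41 = 1 h 41 min; span 3 h 55 min; less 10 min break → 3 h 45 min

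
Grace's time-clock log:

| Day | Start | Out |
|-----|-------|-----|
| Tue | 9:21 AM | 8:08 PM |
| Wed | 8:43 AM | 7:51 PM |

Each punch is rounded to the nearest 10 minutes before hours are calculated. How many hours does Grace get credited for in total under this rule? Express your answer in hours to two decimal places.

22.00 hours

Tue: in 9:21 AM→9:20 AM, out 8:08 PM→8:10 PM; 10 h 50 min
Wed: in 8:43 AM→8:40 AM, out 7:51 PM→7:50 PM; 11 h 10 min
Total credited: 22 h 0 min.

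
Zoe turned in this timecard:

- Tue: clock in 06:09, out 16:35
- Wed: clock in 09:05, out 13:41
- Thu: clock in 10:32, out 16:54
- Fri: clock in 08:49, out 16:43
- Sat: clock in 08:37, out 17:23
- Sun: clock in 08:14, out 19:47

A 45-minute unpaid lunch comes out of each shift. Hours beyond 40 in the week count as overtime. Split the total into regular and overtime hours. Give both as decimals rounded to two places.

Regular 40.00 hours, overtime 5.12 hours

Tue: 06:09–16:35 = 10 h 26 min; less 45 min break → 9 h 41 min
Wed: 09:05–13:41 = 4 h 36 min; less 45 min break → 3 h 51 min
Thu: 10:32–16:54 = 6 h 22 min; less 45 min break → 5 h 37 min
Fri: 08:49–16:43 = 7 h 54 min; less 45 min break → 7 h 9 min
Sat: 08:37–17:23 = 8 h 46 min; less 45 min break → 8 h 1 min
Sun: 08:14–19:47 = 11 h 33 min; less 45 min break → 10 h 48 min
Total worked: 45 h 7 min = 45.12 h.
Threshold 40 h → overtime 5 h 7 min, regular 40 h 0 min.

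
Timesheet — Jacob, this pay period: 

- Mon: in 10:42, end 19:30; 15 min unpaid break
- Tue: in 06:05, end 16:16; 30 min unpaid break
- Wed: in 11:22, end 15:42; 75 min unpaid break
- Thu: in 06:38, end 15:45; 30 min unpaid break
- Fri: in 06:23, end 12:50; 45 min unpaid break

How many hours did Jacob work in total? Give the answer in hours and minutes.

35 h 38 min

Mon: 10:42–19:30 = 8 h 48 min; less 15 min break → 8 h 33 min
Tue: 06:05–16:16 = 10 h 11 min; less 30 min break → 9 h 41 min
Wed: 11:22–15:42 = 4 h 20 min; less 75 min break → 3 h 5 min
Thu: 06:38–15:45 = 9 h 7 min; less 30 min break → 8 h 37 min
Fri: 06:23–12:50 = 6 h 27 min; less 45 min break → 5 h 42 min
Total: 8 h 33 min + 9 h 41 min + 3 h 5 min + 8 h 37 min + 5 h 42 min = 35 h 38 min.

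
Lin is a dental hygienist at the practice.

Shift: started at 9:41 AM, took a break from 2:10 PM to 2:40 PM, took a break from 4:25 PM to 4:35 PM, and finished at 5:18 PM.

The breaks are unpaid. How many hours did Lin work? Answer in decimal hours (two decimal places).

6.95 hours

Shift: 9:41 AM–5:18 PM = 7 h 37 min; less 40 min break → 6 h 57 min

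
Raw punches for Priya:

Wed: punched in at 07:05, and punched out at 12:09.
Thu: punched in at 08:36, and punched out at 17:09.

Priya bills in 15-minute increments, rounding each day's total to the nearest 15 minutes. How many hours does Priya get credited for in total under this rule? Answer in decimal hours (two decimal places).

13.50 hours

Wed: 07:05–12:09 = 5 h 4 min → rounds to 5 h 0 min
Thu: 08:36–17:09 = 8 h 33 min → rounds to 8 h 30 min
Total credited: 13 h 30 min.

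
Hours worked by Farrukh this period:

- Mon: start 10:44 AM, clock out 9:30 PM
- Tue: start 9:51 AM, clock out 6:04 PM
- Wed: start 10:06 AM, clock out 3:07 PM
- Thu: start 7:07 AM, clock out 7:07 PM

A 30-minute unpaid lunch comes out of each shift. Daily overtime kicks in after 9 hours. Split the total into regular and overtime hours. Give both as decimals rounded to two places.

Regular 30.23 hours, overtime 3.77 hours

Mon: 10:44 AM–9:30 PM = 10 h 46 min; less 30 min break → 10 h 16 min
Tue: 9:51 AM–6:04 PM = 8 h 13 min; less 30 min break → 7 h 43 min
Wed: 10:06 AM–3:07 PM = 5 h 1 min; less 30 min break → 4 h 31 min
Thu: 7:07 AM–7:07 PM = 12 h 0 min; less 30 min break → 11 h 30 min
Mon reg 9 h 0 min / OT 1 h 16 min; Tue reg 7 h 43 min / OT 0 h 0 min; Wed reg 4 h 31 min / OT 0 h 0 min; Thu reg 9 h 0 min / OT 2 h 30 min.
Totals: regular 30 h 14 min, overtime 3 h 46 min.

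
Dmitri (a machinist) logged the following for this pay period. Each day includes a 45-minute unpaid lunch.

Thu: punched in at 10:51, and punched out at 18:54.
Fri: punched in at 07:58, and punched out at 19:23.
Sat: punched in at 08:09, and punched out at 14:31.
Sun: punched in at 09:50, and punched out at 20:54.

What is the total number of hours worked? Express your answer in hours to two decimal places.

33.90 hours

Thu: 10:51–18:54 = 8 h 3 min; less 45 min break → 7 h 18 min
Fri: 07:58–19:23 = 11 h 25 min; less 45 min break → 10 h 40 min
Sat: 08:09–14:31 = 6 h 22 min; less 45 min break → 5 h 37 min
Sun: 09:50–20:54 = 11 h 4 min; less 45 min break → 10 h 19 min
Total: 7 h 18 min + 10 h 40 min + 5 h 37 min + 10 h 19 min = 33 h 54 min.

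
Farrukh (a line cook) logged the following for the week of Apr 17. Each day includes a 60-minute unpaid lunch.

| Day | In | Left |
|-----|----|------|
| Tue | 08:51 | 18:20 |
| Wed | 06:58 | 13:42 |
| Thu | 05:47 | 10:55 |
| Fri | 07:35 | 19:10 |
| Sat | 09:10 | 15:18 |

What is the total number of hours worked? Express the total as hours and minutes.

34 h 4 min

Tue: 08:51–18:20 = 9 h 29 min; less 60 min break → 8 h 29 min
Wed: 06:58–13:42 = 6 h 44 min; less 60 min break → 5 h 44 min
Thu: 05:47–10:55 = 5 h 8 min; less 60 min break → 4 h 8 min
Fri: 07:35–19:10 = 11 h 35 min; less 60 min break → 10 h 35 min
Sat: 09:10–15:18 = 6 h 8 min; less 60 min break → 5 h 8 min
Total: 8 h 29 min + 5 h 44 min + 4 h 8 min + 10 h 35 min + 5 h 8 min = 34 h 4 min.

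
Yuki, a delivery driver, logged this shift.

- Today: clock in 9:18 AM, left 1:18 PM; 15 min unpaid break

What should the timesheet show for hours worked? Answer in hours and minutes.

Today: 9:18 AM–1:18 PM = 4 h 0 min; less 15 min break → 3 h 45 min

3 h 45 min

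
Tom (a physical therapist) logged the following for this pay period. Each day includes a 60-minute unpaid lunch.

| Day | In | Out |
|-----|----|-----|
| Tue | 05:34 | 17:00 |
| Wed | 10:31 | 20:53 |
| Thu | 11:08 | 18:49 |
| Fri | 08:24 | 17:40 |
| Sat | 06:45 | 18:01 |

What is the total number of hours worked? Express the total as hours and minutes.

Tue: 05:34–17:00 = 11 h 26 min; less 60 min break → 10 h 26 min
Wed: 10:31–20:53 = 10 h 22 min; less 60 min break → 9 h 22 min
Thu: 11:08–18:49 = 7 h 41 min; less 60 min break → 6 h 41 min
Fri: 08:24–17:40 = 9 h 16 min; less 60 min break → 8 h 16 min
Sat: 06:45–18:01 = 11 h 16 min; less 60 min break → 10 h 16 min
Total: 10 h 26 min + 9 h 22 min + 6 h 41 min + 8 h 16 min + 10 h 16 min = 45 h 1 min.

45 h 1 min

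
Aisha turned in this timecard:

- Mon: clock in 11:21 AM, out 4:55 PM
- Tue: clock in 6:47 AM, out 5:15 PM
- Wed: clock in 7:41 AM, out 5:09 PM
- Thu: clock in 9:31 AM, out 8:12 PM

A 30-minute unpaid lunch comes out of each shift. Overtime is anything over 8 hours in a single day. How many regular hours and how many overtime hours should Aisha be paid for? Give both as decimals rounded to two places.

Mon: 11:21 AM–4:55 PM = 5 h 34 min; less 30 min break → 5 h 4 min
Tue: 6:47 AM–5:15 PM = 10 h 28 min; less 30 min break → 9 h 58 min
Wed: 7:41 AM–5:09 PM = 9 h 28 min; less 30 min break → 8 h 58 min
Thu: 9:31 AM–8:12 PM = 10 h 41 min; less 30 min break → 10 h 11 min
Mon reg 5 h 4 min / OT 0 h 0 min; Tue reg 8 h 0 min / OT 1 h 58 min; Wed reg 8 h 0 min / OT 0 h 58 min; Thu reg 8 h 0 min / OT 2 h 11 min.
Totals: regular 29 h 4 min, overtime 5 h 7 min.

Regular 29.07 hours, overtime 5.12 hours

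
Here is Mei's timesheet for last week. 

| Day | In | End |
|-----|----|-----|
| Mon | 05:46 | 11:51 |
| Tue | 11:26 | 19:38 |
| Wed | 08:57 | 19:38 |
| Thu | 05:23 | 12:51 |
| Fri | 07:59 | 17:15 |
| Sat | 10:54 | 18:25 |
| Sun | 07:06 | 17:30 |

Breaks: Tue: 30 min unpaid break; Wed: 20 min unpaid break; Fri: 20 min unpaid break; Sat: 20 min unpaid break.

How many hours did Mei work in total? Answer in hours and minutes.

58 h 7 min

Mon: 05:46–11:51 = 6 h 5 min
Tue: 11:26–19:38 = 8 h 12 min; less 30 min break → 7 h 42 min
Wed: 08:57–19:38 = 10 h 41 min; less 20 min break → 10 h 21 min
Thu: 05:23–12:51 = 7 h 28 min
Fri: 07:59–17:15 = 9 h 16 min; less 20 min break → 8 h 56 min
Sat: 10:54–18:25 = 7 h 31 min; less 20 min break → 7 h 11 min
Sun: 07:06–17:30 = 10 h 24 min
Total: 6 h 5 min + 7 h 42 min + 10 h 21 min + 7 h 28 min + 8 h 56 min + 7 h 11 min + 10 h 24 min = 58 h 7 min.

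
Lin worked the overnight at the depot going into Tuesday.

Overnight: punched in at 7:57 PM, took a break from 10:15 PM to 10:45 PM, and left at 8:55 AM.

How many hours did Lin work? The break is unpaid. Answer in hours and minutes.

12 h 28 min

Overnight: 7:57 PM → midnight = 4 h 3 min; midnight → 8:55 AM = 8 h 55 min; span 12 h 58 min; less 30 min break → 12 h 28 min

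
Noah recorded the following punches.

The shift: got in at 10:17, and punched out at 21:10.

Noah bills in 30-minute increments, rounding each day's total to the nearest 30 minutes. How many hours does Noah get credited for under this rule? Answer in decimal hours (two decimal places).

The shift: 10:17–21:10 = 10 h 53 min → rounds to 11 h 0 min

11.00 hours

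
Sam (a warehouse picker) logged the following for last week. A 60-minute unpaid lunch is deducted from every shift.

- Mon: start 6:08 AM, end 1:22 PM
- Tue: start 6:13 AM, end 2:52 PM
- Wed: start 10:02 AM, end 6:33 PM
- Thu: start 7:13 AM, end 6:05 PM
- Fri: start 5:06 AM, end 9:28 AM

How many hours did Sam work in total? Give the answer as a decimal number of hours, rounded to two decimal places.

34.63 hours

Mon: 6:08 AM–1:22 PM = 7 h 14 min; less 60 min break → 6 h 14 min
Tue: 6:13 AM–2:52 PM = 8 h 39 min; less 60 min break → 7 h 39 min
Wed: 10:02 AM–6:33 PM = 8 h 31 min; less 60 min break → 7 h 31 min
Thu: 7:13 AM–6:05 PM = 10 h 52 min; less 60 min break → 9 h 52 min
Fri: 5:06 AM–9:28 AM = 4 h 22 min; less 60 min break → 3 h 22 min
Total: 6 h 14 min + 7 h 39 min + 7 h 31 min + 9 h 52 min + 3 h 22 min = 34 h 38 min.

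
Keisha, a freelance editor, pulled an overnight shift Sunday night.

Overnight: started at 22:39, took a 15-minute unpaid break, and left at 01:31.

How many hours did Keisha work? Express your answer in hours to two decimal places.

Overnight: 22:39 → midnight = 1 h 21 min; midnight → 01:31 = 1 h 31 min; span 2 h 52 min; less 15 min break → 2 h 37 min

2.62 hours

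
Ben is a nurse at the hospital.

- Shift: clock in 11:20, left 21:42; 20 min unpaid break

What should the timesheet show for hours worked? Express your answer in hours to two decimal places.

Shift: 11:20–21:42 = 10 h 22 min; less 20 min break → 10 h 2 min

10.03 hours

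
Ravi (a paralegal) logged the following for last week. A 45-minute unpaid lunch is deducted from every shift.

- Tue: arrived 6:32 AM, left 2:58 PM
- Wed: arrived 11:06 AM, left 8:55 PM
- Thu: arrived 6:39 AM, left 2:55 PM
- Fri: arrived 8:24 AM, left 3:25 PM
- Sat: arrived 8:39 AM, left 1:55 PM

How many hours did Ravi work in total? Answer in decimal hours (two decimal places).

Tue: 6:32 AM–2:58 PM = 8 h 26 min; less 45 min break → 7 h 41 min
Wed: 11:06 AM–8:55 PM = 9 h 49 min; less 45 min break → 9 h 4 min
Thu: 6:39 AM–2:55 PM = 8 h 16 min; less 45 min break → 7 h 31 min
Fri: 8:24 AM–3:25 PM = 7 h 1 min; less 45 min break → 6 h 16 min
Sat: 8:39 AM–1:55 PM = 5 h 16 min; less 45 min break → 4 h 31 min
Total: 7 h 41 min + 9 h 4 min + 7 h 31 min + 6 h 16 min + 4 h 31 min = 35 h 3 min.

35.05 hours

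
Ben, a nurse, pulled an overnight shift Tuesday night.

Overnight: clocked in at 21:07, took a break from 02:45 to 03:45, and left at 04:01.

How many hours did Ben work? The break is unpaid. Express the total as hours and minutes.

5 h 54 min

Overnight: 21:07 → midnight = 2 h 53 min; midnight → 04:01 = 4 h 1 min; span 6 h 54 min; less 60 min break → 5 h 54 min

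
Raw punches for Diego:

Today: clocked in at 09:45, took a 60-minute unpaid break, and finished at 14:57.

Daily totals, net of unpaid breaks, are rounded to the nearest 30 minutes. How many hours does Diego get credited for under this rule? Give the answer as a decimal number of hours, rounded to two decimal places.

Today: 09:45–14:57 = 5 h 12 min − 60 min = 4 h 12 min → rounds to 4 h 0 min

4.00 hours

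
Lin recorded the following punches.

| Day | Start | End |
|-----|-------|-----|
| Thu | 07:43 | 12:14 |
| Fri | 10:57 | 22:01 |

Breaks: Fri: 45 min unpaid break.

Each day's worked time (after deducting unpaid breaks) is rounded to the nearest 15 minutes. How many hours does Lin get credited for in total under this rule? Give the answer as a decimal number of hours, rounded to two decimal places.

14.75 hours

Thu: 07:43–12:14 = 4 h 31 min → rounds to 4 h 30 min
Fri: 10:57–22:01 = 11 h 4 min − 45 min = 10 h 19 min → rounds to 10 h 15 min
Total credited: 14 h 45 min.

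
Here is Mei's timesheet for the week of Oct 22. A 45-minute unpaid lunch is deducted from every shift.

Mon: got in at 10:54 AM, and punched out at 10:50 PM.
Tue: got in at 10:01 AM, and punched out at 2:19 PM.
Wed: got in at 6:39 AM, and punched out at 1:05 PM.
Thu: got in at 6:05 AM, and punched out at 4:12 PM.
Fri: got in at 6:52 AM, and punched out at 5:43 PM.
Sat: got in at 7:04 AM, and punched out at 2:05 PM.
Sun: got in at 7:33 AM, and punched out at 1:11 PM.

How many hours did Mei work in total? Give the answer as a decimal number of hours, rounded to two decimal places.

Mon: 10:54 AM–10:50 PM = 11 h 56 min; less 45 min break → 11 h 11 min
Tue: 10:01 AM–2:19 PM = 4 h 18 min; less 45 min break → 3 h 33 min
Wed: 6:39 AM–1:05 PM = 6 h 26 min; less 45 min break → 5 h 41 min
Thu: 6:05 AM–4:12 PM = 10 h 7 min; less 45 min break → 9 h 22 min
Fri: 6:52 AM–5:43 PM = 10 h 51 min; less 45 min break → 10 h 6 min
Sat: 7:04 AM–2:05 PM = 7 h 1 min; less 45 min break → 6 h 16 min
Sun: 7:33 AM–1:11 PM = 5 h 38 min; less 45 min break → 4 h 53 min
Total: 11 h 11 min + 3 h 33 min + 5 h 41 min + 9 h 22 min + 10 h 6 min + 6 h 16 min + 4 h 53 min = 51 h 2 min.

51.03 hours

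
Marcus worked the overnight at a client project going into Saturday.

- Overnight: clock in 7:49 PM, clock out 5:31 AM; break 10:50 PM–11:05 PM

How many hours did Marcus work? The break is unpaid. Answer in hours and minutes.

Overnight: 7:49 PM → midnight = 4 h 11 min; midnight → 5:31 AM = 5 h 31 min; span 9 h 42 min; less 15 min break → 9 h 27 min

9 h 27 min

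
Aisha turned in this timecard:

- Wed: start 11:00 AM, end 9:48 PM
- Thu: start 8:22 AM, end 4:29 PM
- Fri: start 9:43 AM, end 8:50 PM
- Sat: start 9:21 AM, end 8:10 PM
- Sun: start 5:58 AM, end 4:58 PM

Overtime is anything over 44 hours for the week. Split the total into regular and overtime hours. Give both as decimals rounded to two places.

Wed: 11:00 AM–9:48 PM = 10 h 48 min
Thu: 8:22 AM–4:29 PM = 8 h 7 min
Fri: 9:43 AM–8:50 PM = 11 h 7 min
Sat: 9:21 AM–8:10 PM = 10 h 49 min
Sun: 5:58 AM–4:58 PM = 11 h 0 min
Total worked: 51 h 51 min = 51.85 h.
Threshold 44 h → overtime 7 h 51 min, regular 44 h 0 min.

Regular 44.00 hours, overtime 7.85 hours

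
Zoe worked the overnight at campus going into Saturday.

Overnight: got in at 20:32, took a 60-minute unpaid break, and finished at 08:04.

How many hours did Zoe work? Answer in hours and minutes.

Overnight: 20:32 → midnight = 3 h 28 min; midnight → 08:04 = 8 h 4 min; span 11 h 32 min; less 60 min break → 10 h 32 min

10 h 32 min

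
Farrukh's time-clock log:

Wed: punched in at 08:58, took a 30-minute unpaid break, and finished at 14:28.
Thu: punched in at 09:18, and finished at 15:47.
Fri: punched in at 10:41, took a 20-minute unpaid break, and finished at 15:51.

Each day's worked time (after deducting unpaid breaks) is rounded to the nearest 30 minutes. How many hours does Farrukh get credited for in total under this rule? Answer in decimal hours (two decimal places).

16.50 hours

Wed: 08:58–14:28 = 5 h 30 min − 30 min = 5 h 0 min → rounds to 5 h 0 min
Thu: 09:18–15:47 = 6 h 29 min → rounds to 6 h 30 min
Fri: 10:41–15:51 = 5 h 10 min − 20 min = 4 h 50 min → rounds to 5 h 0 min
Total credited: 16 h 30 min.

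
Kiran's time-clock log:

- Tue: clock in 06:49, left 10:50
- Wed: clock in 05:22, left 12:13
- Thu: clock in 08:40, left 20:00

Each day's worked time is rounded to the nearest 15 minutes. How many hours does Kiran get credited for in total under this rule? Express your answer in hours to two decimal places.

22.00 hours

Tue: 06:49–10:50 = 4 h 1 min → rounds to 4 h 0 min
Wed: 05:22–12:13 = 6 h 51 min → rounds to 6 h 45 min
Thu: 08:40–20:00 = 11 h 20 min → rounds to 11 h 15 min
Total credited: 22 h 0 min.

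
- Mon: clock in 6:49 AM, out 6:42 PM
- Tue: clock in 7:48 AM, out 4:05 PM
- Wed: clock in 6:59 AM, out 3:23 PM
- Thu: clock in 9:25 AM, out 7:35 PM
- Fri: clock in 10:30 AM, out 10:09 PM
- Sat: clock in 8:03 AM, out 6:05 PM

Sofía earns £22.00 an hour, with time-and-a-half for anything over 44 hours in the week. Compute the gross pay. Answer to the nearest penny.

£1509.75

Mon: 6:49 AM–6:42 PM = 11 h 53 min
Tue: 7:48 AM–4:05 PM = 8 h 17 min
Wed: 6:59 AM–3:23 PM = 8 h 24 min
Thu: 9:25 AM–7:35 PM = 10 h 10 min
Fri: 10:30 AM–10:09 PM = 11 h 39 min
Sat: 8:03 AM–6:05 PM = 10 h 2 min
Total worked: 60 h 25 min = 3625 min.
Regular 44 h 0 min = 2640 min at £22.00/h; overtime 16 h 25 min = 985 min at £33.00/h.
Pay = (2640 × £22.00 + 985 × £33.00) ÷ 60 = £1509.75.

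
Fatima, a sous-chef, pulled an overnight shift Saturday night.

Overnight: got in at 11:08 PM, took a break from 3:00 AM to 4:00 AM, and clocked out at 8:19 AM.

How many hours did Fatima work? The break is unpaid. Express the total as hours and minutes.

8 h 11 min

Overnight: 11:08 PM → midnight = 0 h 52 min; midnight → 8:19 AM = 8 h 19 min; span 9 h 11 min; less 60 min break → 8 h 11 min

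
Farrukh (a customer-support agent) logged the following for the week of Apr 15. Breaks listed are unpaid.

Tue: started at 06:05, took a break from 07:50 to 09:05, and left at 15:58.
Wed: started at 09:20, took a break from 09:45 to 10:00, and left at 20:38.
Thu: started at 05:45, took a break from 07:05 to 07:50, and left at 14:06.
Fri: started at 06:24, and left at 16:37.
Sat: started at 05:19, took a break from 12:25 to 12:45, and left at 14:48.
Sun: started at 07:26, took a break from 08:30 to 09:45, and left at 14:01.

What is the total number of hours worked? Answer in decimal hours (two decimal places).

51.98 hours

Tue: 06:05–15:58 = 9 h 53 min; less 75 min break → 8 h 38 min
Wed: 09:20–20:38 = 11 h 18 min; less 15 min break → 11 h 3 min
Thu: 05:45–14:06 = 8 h 21 min; less 45 min break → 7 h 36 min
Fri: 06:24–16:37 = 10 h 13 min
Sat: 05:19–14:48 = 9 h 29 min; less 20 min break → 9 h 9 min
Sun: 07:26–14:01 = 6 h 35 min; less 75 min break → 5 h 20 min
Total: 8 h 38 min + 11 h 3 min + 7 h 36 min + 10 h 13 min + 9 h 9 min + 5 h 20 min = 51 h 59 min.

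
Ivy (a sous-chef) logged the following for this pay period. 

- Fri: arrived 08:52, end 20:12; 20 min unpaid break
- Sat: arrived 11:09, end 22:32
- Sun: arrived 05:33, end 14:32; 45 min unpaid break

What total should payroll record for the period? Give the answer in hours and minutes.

Fri: 08:52–20:12 = 11 h 20 min; less 20 min break → 11 h 0 min
Sat: 11:09–22:32 = 11 h 23 min
Sun: 05:33–14:32 = 8 h 59 min; less 45 min break → 8 h 14 min
Total: 11 h 0 min + 11 h 23 min + 8 h 14 min = 30 h 37 min.

30 h 37 min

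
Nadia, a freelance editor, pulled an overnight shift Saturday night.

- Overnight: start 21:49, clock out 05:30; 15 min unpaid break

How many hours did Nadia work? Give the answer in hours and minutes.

7 h 26 min

Overnight: 21:49 → midnight = 2 h 11 min; midnight → 05:30 = 5 h 30 min; span 7 h 41 min; less 15 min break → 7 h 26 min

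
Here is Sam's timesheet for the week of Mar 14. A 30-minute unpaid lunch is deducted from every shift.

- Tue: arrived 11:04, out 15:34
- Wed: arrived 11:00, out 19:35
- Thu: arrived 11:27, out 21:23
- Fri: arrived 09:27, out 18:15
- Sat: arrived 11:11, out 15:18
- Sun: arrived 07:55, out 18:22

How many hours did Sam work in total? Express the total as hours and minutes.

43 h 23 min

Tue: 11:04–15:34 = 4 h 30 min; less 30 min break → 4 h 0 min
Wed: 11:00–19:35 = 8 h 35 min; less 30 min break → 8 h 5 min
Thu: 11:27–21:23 = 9 h 56 min; less 30 min break → 9 h 26 min
Fri: 09:27–18:15 = 8 h 48 min; less 30 min break → 8 h 18 min
Sat: 11:11–15:18 = 4 h 7 min; less 30 min break → 3 h 37 min
Sun: 07:55–18:22 = 10 h 27 min; less 30 min break → 9 h 57 min
Total: 4 h 0 min + 8 h 5 min + 9 h 26 min + 8 h 18 min + 3 h 37 min + 9 h 57 min = 43 h 23 min.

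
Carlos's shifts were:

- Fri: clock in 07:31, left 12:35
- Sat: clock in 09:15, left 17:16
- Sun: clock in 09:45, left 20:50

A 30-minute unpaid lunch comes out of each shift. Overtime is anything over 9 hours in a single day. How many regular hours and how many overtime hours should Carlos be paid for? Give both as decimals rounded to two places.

Fri: 07:31–12:35 = 5 h 4 min; less 30 min break → 4 h 34 min
Sat: 09:15–17:16 = 8 h 1 min; less 30 min break → 7 h 31 min
Sun: 09:45–20:50 = 11 h 5 min; less 30 min break → 10 h 35 min
Fri reg 4 h 34 min / OT 0 h 0 min; Sat reg 7 h 31 min / OT 0 h 0 min; Sun reg 9 h 0 min / OT 1 h 35 min.
Totals: regular 21 h 5 min, overtime 1 h 35 min.

Regular 21.08 hours, overtime 1.58 hours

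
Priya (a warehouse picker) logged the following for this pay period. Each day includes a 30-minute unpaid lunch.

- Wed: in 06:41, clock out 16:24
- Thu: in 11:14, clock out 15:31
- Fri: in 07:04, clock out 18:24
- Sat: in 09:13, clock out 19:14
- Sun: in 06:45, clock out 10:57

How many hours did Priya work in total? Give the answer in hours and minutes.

Wed: 06:41–16:24 = 9 h 43 min; less 30 min break → 9 h 13 min
Thu: 11:14–15:31 = 4 h 17 min; less 30 min break → 3 h 47 min
Fri: 07:04–18:24 = 11 h 20 min; less 30 min break → 10 h 50 min
Sat: 09:13–19:14 = 10 h 1 min; less 30 min break → 9 h 31 min
Sun: 06:45–10:57 = 4 h 12 min; less 30 min break → 3 h 42 min
Total: 9 h 13 min + 3 h 47 min + 10 h 50 min + 9 h 31 min + 3 h 42 min = 37 h 3 min.

37 h 3 min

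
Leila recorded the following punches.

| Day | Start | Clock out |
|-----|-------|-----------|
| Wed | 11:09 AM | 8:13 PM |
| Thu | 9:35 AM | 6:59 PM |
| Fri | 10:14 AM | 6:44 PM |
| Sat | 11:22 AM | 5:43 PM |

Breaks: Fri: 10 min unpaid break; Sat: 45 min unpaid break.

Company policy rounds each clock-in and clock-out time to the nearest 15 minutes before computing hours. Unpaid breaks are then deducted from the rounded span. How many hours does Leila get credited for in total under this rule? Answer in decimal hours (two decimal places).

32.58 hours

Wed: in 11:09 AM→11:15 AM, out 8:13 PM→8:15 PM; 9 h 0 min
Thu: in 9:35 AM→9:30 AM, out 6:59 PM→7:00 PM; 9 h 30 min
Fri: in 10:14 AM→10:15 AM, out 6:44 PM→6:45 PM; 8 h 30 min − 10 min = 8 h 20 min
Sat: in 11:22 AM→11:15 AM, out 5:43 PM→5:45 PM; 6 h 30 min − 45 min = 5 h 45 min
Total credited: 32 h 35 min.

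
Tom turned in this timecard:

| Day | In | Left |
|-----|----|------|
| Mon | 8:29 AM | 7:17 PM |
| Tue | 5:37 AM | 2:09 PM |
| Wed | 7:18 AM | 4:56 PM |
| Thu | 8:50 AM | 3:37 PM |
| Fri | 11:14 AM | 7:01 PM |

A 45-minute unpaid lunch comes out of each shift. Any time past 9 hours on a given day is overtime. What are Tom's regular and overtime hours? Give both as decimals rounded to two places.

Mon: 8:29 AM–7:17 PM = 10 h 48 min; less 45 min break → 10 h 3 min
Tue: 5:37 AM–2:09 PM = 8 h 32 min; less 45 min break → 7 h 47 min
Wed: 7:18 AM–4:56 PM = 9 h 38 min; less 45 min break → 8 h 53 min
Thu: 8:50 AM–3:37 PM = 6 h 47 min; less 45 min break → 6 h 2 min
Fri: 11:14 AM–7:01 PM = 7 h 47 min; less 45 min break → 7 h 2 min
Mon reg 9 h 0 min / OT 1 h 3 min; Tue reg 7 h 47 min / OT 0 h 0 min; Wed reg 8 h 53 min / OT 0 h 0 min; Thu reg 6 h 2 min / OT 0 h 0 min; Fri reg 7 h 2 min / OT 0 h 0 min.
Totals: regular 38 h 44 min, overtime 1 h 3 min.

Regular 38.73 hours, overtime 1.05 hours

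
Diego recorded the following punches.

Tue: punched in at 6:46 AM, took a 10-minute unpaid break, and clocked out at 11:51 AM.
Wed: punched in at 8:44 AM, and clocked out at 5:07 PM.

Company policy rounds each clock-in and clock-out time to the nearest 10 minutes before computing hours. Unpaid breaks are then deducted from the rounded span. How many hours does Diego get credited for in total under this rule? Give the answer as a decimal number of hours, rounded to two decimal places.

13.33 hours

Tue: in 6:46 AM→6:50 AM, out 11:51 AM→11:50 AM; 5 h 0 min − 10 min = 4 h 50 min
Wed: in 8:44 AM→8:40 AM, out 5:07 PM→5:10 PM; 8 h 30 min
Total credited: 13 h 20 min.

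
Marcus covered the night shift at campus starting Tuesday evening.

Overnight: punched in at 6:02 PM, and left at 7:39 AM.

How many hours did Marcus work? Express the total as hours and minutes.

13 h 37 min

Overnight: 6:02 PM → midnight = 5 h 58 min; midnight → 7:39 AM = 7 h 39 min; span 13 h 37 min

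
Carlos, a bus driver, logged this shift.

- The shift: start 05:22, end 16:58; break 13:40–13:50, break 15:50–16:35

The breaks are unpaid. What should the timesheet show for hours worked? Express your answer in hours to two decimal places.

10.68 hours

The shift: 05:22–16:58 = 11 h 36 min; less 55 min break → 10 h 41 min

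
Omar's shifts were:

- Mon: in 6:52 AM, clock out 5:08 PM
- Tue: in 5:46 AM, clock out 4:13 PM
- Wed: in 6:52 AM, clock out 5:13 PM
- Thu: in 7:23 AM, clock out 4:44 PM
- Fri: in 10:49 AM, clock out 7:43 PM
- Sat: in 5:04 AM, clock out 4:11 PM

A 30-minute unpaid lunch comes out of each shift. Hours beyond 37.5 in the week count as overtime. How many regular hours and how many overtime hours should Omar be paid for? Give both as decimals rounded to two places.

Mon: 6:52 AM–5:08 PM = 10 h 16 min; less 30 min break → 9 h 46 min
Tue: 5:46 AM–4:13 PM = 10 h 27 min; less 30 min break → 9 h 57 min
Wed: 6:52 AM–5:13 PM = 10 h 21 min; less 30 min break → 9 h 51 min
Thu: 7:23 AM–4:44 PM = 9 h 21 min; less 30 min break → 8 h 51 min
Fri: 10:49 AM–7:43 PM = 8 h 54 min; less 30 min break → 8 h 24 min
Sat: 5:04 AM–4:11 PM = 11 h 7 min; less 30 min break → 10 h 37 min
Total worked: 57 h 26 min = 57.43 h.
Threshold 37.5 h → overtime 19 h 56 min, regular 37 h 30 min.

Regular 37.50 hours, overtime 19.93 hours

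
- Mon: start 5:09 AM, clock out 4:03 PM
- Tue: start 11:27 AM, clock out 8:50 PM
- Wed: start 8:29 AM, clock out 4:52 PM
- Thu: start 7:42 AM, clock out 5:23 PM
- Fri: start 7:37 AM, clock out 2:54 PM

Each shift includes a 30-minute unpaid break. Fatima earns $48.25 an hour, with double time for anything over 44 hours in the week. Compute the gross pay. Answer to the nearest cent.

$2081.18

Mon: 5:09 AM–4:03 PM = 10 h 54 min; less 30 min break → 10 h 24 min
Tue: 11:27 AM–8:50 PM = 9 h 23 min; less 30 min break → 8 h 53 min
Wed: 8:29 AM–4:52 PM = 8 h 23 min; less 30 min break → 7 h 53 min
Thu: 7:42 AM–5:23 PM = 9 h 41 min; less 30 min break → 9 h 11 min
Fri: 7:37 AM–2:54 PM = 7 h 17 min; less 30 min break → 6 h 47 min
Total worked: 43 h 8 min = 2588 min.
Regular 43 h 8 min = 2588 min at $48.25/h; overtime 0 h 0 min = 0 min at $96.50/h.
Pay = (2588 × $48.25 + 0 × $96.50) ÷ 60 = $2081.18.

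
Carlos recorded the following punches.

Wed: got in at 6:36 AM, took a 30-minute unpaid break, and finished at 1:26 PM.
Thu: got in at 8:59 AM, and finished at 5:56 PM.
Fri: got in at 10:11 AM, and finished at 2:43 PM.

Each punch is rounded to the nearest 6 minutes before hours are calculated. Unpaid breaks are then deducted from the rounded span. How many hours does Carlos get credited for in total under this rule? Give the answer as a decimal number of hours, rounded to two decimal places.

19.70 hours

Wed: in 6:36 AM→6:36 AM, out 1:26 PM→1:24 PM; 6 h 48 min − 30 min = 6 h 18 min
Thu: in 8:59 AM→9:00 AM, out 5:56 PM→5:54 PM; 8 h 54 min
Fri: in 10:11 AM→10:12 AM, out 2:43 PM→2:42 PM; 4 h 30 min
Total credited: 19 h 42 min.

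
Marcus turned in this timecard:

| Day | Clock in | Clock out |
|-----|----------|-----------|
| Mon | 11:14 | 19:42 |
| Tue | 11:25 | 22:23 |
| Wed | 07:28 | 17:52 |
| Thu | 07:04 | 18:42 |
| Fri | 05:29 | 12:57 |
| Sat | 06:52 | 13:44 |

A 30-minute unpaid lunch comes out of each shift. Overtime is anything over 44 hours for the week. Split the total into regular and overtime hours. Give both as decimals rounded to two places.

Mon: 11:14–19:42 = 8 h 28 min; less 30 min break → 7 h 58 min
Tue: 11:25–22:23 = 10 h 58 min; less 30 min break → 10 h 28 min
Wed: 07:28–17:52 = 10 h 24 min; less 30 min break → 9 h 54 min
Thu: 07:04–18:42 = 11 h 38 min; less 30 min break → 11 h 8 min
Fri: 05:29–12:57 = 7 h 28 min; less 30 min break → 6 h 58 min
Sat: 06:52–13:44 = 6 h 52 min; less 30 min break → 6 h 22 min
Total worked: 52 h 48 min = 52.80 h.
Threshold 44 h → overtime 8 h 48 min, regular 44 h 0 min.

Regular 44.00 hours, overtime 8.80 hours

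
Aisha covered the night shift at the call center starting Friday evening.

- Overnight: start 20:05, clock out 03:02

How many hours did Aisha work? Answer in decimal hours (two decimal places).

Overnight: 20:05 → midnight = 3 h 55 min; midnight → 03:02 = 3 h 2 min; span 6 h 57 min

6.95 hours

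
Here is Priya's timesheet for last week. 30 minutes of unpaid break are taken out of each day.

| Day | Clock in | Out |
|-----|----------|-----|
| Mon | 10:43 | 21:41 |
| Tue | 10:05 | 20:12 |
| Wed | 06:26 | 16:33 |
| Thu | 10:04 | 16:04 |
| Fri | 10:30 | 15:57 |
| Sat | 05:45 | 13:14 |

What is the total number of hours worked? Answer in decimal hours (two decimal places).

Mon: 10:43–21:41 = 10 h 58 min; less 30 min break → 10 h 28 min
Tue: 10:05–20:12 = 10 h 7 min; less 30 min break → 9 h 37 min
Wed: 06:26–16:33 = 10 h 7 min; less 30 min break → 9 h 37 min
Thu: 10:04–16:04 = 6 h 0 min; less 30 min break → 5 h 30 min
Fri: 10:30–15:57 = 5 h 27 min; less 30 min break → 4 h 57 min
Sat: 05:45–13:14 = 7 h 29 min; less 30 min break → 6 h 59 min
Total: 10 h 28 min + 9 h 37 min + 9 h 37 min + 5 h 30 min + 4 h 57 min + 6 h 59 min = 47 h 8 min.

47.13 hours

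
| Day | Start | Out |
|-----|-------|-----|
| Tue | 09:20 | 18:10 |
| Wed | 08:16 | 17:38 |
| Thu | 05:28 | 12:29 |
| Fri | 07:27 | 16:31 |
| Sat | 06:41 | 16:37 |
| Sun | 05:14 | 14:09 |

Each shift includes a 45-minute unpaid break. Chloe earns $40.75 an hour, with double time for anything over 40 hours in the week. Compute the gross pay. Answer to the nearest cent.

$2333.62

Tue: 09:20–18:10 = 8 h 50 min; less 45 min break → 8 h 5 min
Wed: 08:16–17:38 = 9 h 22 min; less 45 min break → 8 h 37 min
Thu: 05:28–12:29 = 7 h 1 min; less 45 min break → 6 h 16 min
Fri: 07:27–16:31 = 9 h 4 min; less 45 min break → 8 h 19 min
Sat: 06:41–16:37 = 9 h 56 min; less 45 min break → 9 h 11 min
Sun: 05:14–14:09 = 8 h 55 min; less 45 min break → 8 h 10 min
Total worked: 48 h 38 min = 2918 min.
Regular 40 h 0 min = 2400 min at $40.75/h; overtime 8 h 38 min = 518 min at $81.50/h.
Pay = (2400 × $40.75 + 518 × $81.50) ÷ 60 = $2333.62.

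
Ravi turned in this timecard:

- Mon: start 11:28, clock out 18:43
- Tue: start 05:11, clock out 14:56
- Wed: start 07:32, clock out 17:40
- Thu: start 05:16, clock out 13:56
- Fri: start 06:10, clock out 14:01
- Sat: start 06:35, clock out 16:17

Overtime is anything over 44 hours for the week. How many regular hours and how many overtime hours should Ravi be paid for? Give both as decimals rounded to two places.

Regular 44.00 hours, overtime 9.35 hours

Mon: 11:28–18:43 = 7 h 15 min
Tue: 05:11–14:56 = 9 h 45 min
Wed: 07:32–17:40 = 10 h 8 min
Thu: 05:16–13:56 = 8 h 40 min
Fri: 06:10–14:01 = 7 h 51 min
Sat: 06:35–16:17 = 9 h 42 min
Total worked: 53 h 21 min = 53.35 h.
Threshold 44 h → overtime 9 h 21 min, regular 44 h 0 min.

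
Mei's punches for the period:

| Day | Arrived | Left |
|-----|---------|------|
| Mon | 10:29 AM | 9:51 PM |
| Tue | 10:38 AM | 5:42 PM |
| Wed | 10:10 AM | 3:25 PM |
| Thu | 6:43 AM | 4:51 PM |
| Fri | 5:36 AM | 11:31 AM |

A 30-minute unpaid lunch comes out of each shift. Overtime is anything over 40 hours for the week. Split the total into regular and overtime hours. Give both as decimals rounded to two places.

Regular 37.23 hours, overtime 0.00 hours

Mon: 10:29 AM–9:51 PM = 11 h 22 min; less 30 min break → 10 h 52 min
Tue: 10:38 AM–5:42 PM = 7 h 4 min; less 30 min break → 6 h 34 min
Wed: 10:10 AM–3:25 PM = 5 h 15 min; less 30 min break → 4 h 45 min
Thu: 6:43 AM–4:51 PM = 10 h 8 min; less 30 min break → 9 h 38 min
Fri: 5:36 AM–11:31 AM = 5 h 55 min; less 30 min break → 5 h 25 min
Total worked: 37 h 14 min = 37.23 h.
Threshold 40 h → overtime 0 h 0 min, regular 37 h 14 min.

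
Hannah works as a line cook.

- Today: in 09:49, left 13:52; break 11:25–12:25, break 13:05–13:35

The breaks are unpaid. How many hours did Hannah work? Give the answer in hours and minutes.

2 h 33 min

Today: 09:49–13:52 = 4 h 3 min; less 90 min break → 2 h 33 min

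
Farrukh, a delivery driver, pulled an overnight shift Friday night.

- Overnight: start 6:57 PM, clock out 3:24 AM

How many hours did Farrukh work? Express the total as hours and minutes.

8 h 27 min

Overnight: 6:57 PM → midnight = 5 h 3 min; midnight → 3:24 AM = 3 h 24 min; span 8 h 27 min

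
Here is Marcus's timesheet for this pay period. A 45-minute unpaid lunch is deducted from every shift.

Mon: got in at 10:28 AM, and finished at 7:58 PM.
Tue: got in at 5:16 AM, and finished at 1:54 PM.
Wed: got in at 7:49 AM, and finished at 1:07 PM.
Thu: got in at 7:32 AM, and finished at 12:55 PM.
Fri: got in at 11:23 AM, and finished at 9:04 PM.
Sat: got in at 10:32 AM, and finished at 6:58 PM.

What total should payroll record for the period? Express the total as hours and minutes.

42 h 26 min

Mon: 10:28 AM–7:58 PM = 9 h 30 min; less 45 min break → 8 h 45 min
Tue: 5:16 AM–1:54 PM = 8 h 38 min; less 45 min break → 7 h 53 min
Wed: 7:49 AM–1:07 PM = 5 h 18 min; less 45 min break → 4 h 33 min
Thu: 7:32 AM–12:55 PM = 5 h 23 min; less 45 min break → 4 h 38 min
Fri: 11:23 AM–9:04 PM = 9 h 41 min; less 45 min break → 8 h 56 min
Sat: 10:32 AM–6:58 PM = 8 h 26 min; less 45 min break → 7 h 41 min
Total: 8 h 45 min + 7 h 53 min + 4 h 33 min + 4 h 38 min + 8 h 56 min + 7 h 41 min = 42 h 26 min.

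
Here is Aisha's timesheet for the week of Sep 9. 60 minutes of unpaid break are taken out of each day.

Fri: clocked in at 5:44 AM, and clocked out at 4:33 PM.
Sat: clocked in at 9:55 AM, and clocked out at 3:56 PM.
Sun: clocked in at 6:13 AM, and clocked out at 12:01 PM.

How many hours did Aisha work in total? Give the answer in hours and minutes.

Fri: 5:44 AM–4:33 PM = 10 h 49 min; less 60 min break → 9 h 49 min
Sat: 9:55 AM–3:56 PM = 6 h 1 min; less 60 min break → 5 h 1 min
Sun: 6:13 AM–12:01 PM = 5 h 48 min; less 60 min break → 4 h 48 min
Total: 9 h 49 min + 5 h 1 min + 4 h 48 min = 19 h 38 min.

19 h 38 min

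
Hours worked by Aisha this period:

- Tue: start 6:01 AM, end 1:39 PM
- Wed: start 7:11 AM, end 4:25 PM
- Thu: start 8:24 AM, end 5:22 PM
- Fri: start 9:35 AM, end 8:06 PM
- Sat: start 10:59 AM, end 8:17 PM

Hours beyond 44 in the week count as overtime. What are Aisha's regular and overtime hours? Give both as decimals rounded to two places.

Tue: 6:01 AM–1:39 PM = 7 h 38 min
Wed: 7:11 AM–4:25 PM = 9 h 14 min
Thu: 8:24 AM–5:22 PM = 8 h 58 min
Fri: 9:35 AM–8:06 PM = 10 h 31 min
Sat: 10:59 AM–8:17 PM = 9 h 18 min
Total worked: 45 h 39 min = 45.65 h.
Threshold 44 h → overtime 1 h 39 min, regular 44 h 0 min.

Regular 44.00 hours, overtime 1.65 hours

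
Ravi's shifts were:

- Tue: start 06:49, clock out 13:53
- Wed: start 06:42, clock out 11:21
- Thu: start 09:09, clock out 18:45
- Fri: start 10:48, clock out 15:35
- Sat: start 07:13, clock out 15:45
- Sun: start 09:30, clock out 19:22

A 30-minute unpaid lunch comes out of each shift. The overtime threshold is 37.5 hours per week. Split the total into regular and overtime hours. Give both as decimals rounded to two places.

Tue: 06:49–13:53 = 7 h 4 min; less 30 min break → 6 h 34 min
Wed: 06:42–11:21 = 4 h 39 min; less 30 min break → 4 h 9 min
Thu: 09:09–18:45 = 9 h 36 min; less 30 min break → 9 h 6 min
Fri: 10:48–15:35 = 4 h 47 min; less 30 min break → 4 h 17 min
Sat: 07:13–15:45 = 8 h 32 min; less 30 min break → 8 h 2 min
Sun: 09:30–19:22 = 9 h 52 min; less 30 min break → 9 h 22 min
Total worked: 41 h 30 min = 41.50 h.
Threshold 37.5 h → overtime 4 h 0 min, regular 37 h 30 min.

Regular 37.50 hours, overtime 4.00 hours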